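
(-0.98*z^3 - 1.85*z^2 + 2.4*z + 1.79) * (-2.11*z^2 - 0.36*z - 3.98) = 2.0678*z^5 + 4.2563*z^4 - 0.497599999999999*z^3 + 2.7221*z^2 - 10.1964*z - 7.1242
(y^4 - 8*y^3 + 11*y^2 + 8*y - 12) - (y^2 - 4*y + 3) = y^4 - 8*y^3 + 10*y^2 + 12*y - 15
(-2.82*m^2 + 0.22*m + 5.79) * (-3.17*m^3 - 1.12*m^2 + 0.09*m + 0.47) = 8.9394*m^5 + 2.461*m^4 - 18.8545*m^3 - 7.7904*m^2 + 0.6245*m + 2.7213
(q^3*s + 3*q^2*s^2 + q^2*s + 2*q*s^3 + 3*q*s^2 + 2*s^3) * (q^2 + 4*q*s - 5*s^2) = q^5*s + 7*q^4*s^2 + q^4*s + 9*q^3*s^3 + 7*q^3*s^2 - 7*q^2*s^4 + 9*q^2*s^3 - 10*q*s^5 - 7*q*s^4 - 10*s^5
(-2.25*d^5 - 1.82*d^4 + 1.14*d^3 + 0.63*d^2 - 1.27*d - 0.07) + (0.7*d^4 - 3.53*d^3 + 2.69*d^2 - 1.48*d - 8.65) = -2.25*d^5 - 1.12*d^4 - 2.39*d^3 + 3.32*d^2 - 2.75*d - 8.72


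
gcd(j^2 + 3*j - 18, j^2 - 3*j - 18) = 1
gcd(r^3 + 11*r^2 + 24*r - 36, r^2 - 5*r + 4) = r - 1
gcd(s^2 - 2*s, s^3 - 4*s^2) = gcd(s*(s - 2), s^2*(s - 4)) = s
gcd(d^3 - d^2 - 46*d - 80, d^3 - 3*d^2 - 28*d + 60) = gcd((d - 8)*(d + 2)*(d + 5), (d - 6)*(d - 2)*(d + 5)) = d + 5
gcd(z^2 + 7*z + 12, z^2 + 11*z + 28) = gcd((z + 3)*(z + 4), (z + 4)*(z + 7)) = z + 4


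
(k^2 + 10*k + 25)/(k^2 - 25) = (k + 5)/(k - 5)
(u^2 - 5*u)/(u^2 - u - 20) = u/(u + 4)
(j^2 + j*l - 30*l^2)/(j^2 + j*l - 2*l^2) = (j^2 + j*l - 30*l^2)/(j^2 + j*l - 2*l^2)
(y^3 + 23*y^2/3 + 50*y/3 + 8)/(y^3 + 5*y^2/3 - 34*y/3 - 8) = (y + 3)/(y - 3)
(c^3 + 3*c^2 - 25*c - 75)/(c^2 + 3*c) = c - 25/c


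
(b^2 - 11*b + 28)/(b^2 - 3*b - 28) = (b - 4)/(b + 4)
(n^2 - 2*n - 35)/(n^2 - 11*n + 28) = (n + 5)/(n - 4)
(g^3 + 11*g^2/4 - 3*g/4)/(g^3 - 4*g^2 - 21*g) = (g - 1/4)/(g - 7)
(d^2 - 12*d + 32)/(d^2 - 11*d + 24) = (d - 4)/(d - 3)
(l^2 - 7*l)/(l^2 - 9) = l*(l - 7)/(l^2 - 9)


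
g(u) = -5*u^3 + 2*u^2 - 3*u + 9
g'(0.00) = -3.00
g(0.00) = 9.00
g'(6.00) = -519.00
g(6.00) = -1017.00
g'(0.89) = -11.32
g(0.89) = 4.39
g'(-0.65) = -11.94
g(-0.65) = 13.17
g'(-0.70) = -13.15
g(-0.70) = 13.80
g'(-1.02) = -22.69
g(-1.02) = 19.45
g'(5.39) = -417.22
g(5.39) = -732.02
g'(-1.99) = -70.36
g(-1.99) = 62.29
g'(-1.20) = -29.40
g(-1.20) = 24.12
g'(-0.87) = -17.83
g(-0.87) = 16.42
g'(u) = -15*u^2 + 4*u - 3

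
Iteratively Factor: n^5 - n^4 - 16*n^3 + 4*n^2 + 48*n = (n)*(n^4 - n^3 - 16*n^2 + 4*n + 48) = n*(n - 2)*(n^3 + n^2 - 14*n - 24) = n*(n - 2)*(n + 3)*(n^2 - 2*n - 8) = n*(n - 4)*(n - 2)*(n + 3)*(n + 2)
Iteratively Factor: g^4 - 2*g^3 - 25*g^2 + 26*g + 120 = (g + 2)*(g^3 - 4*g^2 - 17*g + 60) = (g + 2)*(g + 4)*(g^2 - 8*g + 15) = (g - 5)*(g + 2)*(g + 4)*(g - 3)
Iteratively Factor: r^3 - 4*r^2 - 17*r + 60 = (r - 5)*(r^2 + r - 12) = (r - 5)*(r - 3)*(r + 4)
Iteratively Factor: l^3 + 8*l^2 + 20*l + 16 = (l + 2)*(l^2 + 6*l + 8) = (l + 2)^2*(l + 4)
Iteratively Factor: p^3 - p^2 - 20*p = (p - 5)*(p^2 + 4*p) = p*(p - 5)*(p + 4)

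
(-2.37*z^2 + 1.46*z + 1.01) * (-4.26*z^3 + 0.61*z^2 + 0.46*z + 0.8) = 10.0962*z^5 - 7.6653*z^4 - 4.5022*z^3 - 0.6083*z^2 + 1.6326*z + 0.808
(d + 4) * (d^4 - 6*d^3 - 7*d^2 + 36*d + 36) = d^5 - 2*d^4 - 31*d^3 + 8*d^2 + 180*d + 144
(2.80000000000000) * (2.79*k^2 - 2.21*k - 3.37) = 7.812*k^2 - 6.188*k - 9.436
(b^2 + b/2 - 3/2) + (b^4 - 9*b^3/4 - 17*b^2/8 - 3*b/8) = b^4 - 9*b^3/4 - 9*b^2/8 + b/8 - 3/2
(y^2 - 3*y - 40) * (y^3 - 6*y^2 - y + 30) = y^5 - 9*y^4 - 23*y^3 + 273*y^2 - 50*y - 1200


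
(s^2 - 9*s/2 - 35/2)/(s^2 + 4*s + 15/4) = 2*(s - 7)/(2*s + 3)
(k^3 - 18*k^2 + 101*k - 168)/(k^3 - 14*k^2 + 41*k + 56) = (k - 3)/(k + 1)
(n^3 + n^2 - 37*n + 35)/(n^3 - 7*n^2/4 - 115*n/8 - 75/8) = 8*(n^2 + 6*n - 7)/(8*n^2 + 26*n + 15)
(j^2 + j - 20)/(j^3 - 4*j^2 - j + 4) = (j + 5)/(j^2 - 1)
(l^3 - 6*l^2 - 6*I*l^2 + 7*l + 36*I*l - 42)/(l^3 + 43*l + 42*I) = (l - 6)/(l + 6*I)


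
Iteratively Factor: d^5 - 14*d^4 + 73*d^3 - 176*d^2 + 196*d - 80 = (d - 5)*(d^4 - 9*d^3 + 28*d^2 - 36*d + 16) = (d - 5)*(d - 1)*(d^3 - 8*d^2 + 20*d - 16) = (d - 5)*(d - 2)*(d - 1)*(d^2 - 6*d + 8) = (d - 5)*(d - 2)^2*(d - 1)*(d - 4)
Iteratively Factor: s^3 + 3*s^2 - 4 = (s - 1)*(s^2 + 4*s + 4) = (s - 1)*(s + 2)*(s + 2)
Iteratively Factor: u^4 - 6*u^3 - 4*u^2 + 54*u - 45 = (u + 3)*(u^3 - 9*u^2 + 23*u - 15) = (u - 3)*(u + 3)*(u^2 - 6*u + 5) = (u - 5)*(u - 3)*(u + 3)*(u - 1)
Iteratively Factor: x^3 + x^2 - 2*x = (x - 1)*(x^2 + 2*x) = (x - 1)*(x + 2)*(x)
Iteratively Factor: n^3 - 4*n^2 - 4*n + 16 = (n + 2)*(n^2 - 6*n + 8) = (n - 2)*(n + 2)*(n - 4)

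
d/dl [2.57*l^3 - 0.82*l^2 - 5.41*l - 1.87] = 7.71*l^2 - 1.64*l - 5.41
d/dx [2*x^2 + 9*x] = 4*x + 9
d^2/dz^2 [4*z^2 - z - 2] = 8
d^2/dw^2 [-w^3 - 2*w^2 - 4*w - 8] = -6*w - 4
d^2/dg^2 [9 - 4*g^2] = -8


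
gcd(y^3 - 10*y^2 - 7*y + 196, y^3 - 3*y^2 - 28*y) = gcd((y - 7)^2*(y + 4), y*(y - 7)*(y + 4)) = y^2 - 3*y - 28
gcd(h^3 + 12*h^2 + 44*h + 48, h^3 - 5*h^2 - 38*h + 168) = h + 6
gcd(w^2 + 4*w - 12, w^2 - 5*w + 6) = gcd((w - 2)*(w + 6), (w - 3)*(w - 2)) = w - 2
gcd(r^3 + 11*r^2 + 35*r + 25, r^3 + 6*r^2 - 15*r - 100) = r^2 + 10*r + 25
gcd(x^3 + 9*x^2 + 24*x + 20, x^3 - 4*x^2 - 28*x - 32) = x^2 + 4*x + 4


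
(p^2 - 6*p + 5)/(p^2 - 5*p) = (p - 1)/p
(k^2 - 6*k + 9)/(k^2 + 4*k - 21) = (k - 3)/(k + 7)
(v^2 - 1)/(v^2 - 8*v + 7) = (v + 1)/(v - 7)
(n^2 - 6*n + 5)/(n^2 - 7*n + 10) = (n - 1)/(n - 2)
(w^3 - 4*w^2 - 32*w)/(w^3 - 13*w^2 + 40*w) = (w + 4)/(w - 5)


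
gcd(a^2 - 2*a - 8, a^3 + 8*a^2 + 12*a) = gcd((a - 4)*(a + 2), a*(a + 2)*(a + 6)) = a + 2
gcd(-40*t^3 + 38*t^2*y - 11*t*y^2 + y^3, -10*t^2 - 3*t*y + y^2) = -5*t + y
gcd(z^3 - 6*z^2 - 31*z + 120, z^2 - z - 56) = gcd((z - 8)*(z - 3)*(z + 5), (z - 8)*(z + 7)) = z - 8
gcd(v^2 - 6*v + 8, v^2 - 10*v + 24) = v - 4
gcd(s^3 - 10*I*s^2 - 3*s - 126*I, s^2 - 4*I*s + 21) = s^2 - 4*I*s + 21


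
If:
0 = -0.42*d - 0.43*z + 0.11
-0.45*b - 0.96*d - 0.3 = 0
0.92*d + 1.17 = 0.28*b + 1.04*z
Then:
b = 0.25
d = -0.43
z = 0.68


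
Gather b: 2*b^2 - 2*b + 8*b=2*b^2 + 6*b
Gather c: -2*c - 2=-2*c - 2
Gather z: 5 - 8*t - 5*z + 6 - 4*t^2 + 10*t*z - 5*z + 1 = -4*t^2 - 8*t + z*(10*t - 10) + 12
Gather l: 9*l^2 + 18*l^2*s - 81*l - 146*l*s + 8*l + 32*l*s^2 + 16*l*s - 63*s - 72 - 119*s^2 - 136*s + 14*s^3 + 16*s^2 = l^2*(18*s + 9) + l*(32*s^2 - 130*s - 73) + 14*s^3 - 103*s^2 - 199*s - 72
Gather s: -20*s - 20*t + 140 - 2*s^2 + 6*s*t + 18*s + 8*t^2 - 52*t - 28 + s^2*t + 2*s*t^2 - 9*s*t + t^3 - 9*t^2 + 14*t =s^2*(t - 2) + s*(2*t^2 - 3*t - 2) + t^3 - t^2 - 58*t + 112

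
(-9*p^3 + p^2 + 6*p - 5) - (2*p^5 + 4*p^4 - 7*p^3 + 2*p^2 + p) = -2*p^5 - 4*p^4 - 2*p^3 - p^2 + 5*p - 5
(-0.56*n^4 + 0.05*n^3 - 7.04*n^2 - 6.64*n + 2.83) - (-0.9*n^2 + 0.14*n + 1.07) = -0.56*n^4 + 0.05*n^3 - 6.14*n^2 - 6.78*n + 1.76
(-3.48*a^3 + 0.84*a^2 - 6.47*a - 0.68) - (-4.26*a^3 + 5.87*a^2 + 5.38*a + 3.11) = 0.78*a^3 - 5.03*a^2 - 11.85*a - 3.79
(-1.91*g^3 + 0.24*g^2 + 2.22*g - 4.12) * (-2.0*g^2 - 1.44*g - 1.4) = 3.82*g^5 + 2.2704*g^4 - 2.1116*g^3 + 4.7072*g^2 + 2.8248*g + 5.768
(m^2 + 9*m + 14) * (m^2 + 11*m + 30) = m^4 + 20*m^3 + 143*m^2 + 424*m + 420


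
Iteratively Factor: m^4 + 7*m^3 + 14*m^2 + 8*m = (m + 2)*(m^3 + 5*m^2 + 4*m) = (m + 2)*(m + 4)*(m^2 + m) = m*(m + 2)*(m + 4)*(m + 1)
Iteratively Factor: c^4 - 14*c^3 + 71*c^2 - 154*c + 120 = (c - 3)*(c^3 - 11*c^2 + 38*c - 40) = (c - 4)*(c - 3)*(c^2 - 7*c + 10) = (c - 5)*(c - 4)*(c - 3)*(c - 2)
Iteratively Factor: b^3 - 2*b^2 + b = (b - 1)*(b^2 - b) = (b - 1)^2*(b)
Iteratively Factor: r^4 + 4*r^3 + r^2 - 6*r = (r + 3)*(r^3 + r^2 - 2*r) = r*(r + 3)*(r^2 + r - 2) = r*(r + 2)*(r + 3)*(r - 1)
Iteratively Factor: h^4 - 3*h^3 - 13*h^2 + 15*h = (h)*(h^3 - 3*h^2 - 13*h + 15) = h*(h - 5)*(h^2 + 2*h - 3) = h*(h - 5)*(h + 3)*(h - 1)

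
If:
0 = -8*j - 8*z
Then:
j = -z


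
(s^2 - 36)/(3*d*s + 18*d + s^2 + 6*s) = (s - 6)/(3*d + s)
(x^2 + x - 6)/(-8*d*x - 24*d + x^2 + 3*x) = (x - 2)/(-8*d + x)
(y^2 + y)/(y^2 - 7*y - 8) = y/(y - 8)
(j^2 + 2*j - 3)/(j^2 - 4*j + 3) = (j + 3)/(j - 3)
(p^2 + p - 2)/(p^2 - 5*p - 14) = (p - 1)/(p - 7)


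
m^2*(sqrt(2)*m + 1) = sqrt(2)*m^3 + m^2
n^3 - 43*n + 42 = (n - 6)*(n - 1)*(n + 7)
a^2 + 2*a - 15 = (a - 3)*(a + 5)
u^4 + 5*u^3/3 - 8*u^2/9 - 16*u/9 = u*(u - 1)*(u + 4/3)^2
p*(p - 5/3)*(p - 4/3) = p^3 - 3*p^2 + 20*p/9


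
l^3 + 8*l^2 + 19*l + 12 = (l + 1)*(l + 3)*(l + 4)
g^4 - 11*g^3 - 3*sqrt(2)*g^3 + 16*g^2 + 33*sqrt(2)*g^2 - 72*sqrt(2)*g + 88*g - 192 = (g - 8)*(g - 3)*(g - 4*sqrt(2))*(g + sqrt(2))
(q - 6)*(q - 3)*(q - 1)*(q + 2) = q^4 - 8*q^3 + 7*q^2 + 36*q - 36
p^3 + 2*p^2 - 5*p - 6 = (p - 2)*(p + 1)*(p + 3)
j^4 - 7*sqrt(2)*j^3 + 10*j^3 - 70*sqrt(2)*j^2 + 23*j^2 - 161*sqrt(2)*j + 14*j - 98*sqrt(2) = (j + 1)*(j + 2)*(j + 7)*(j - 7*sqrt(2))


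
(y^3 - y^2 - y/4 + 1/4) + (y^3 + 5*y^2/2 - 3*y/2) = 2*y^3 + 3*y^2/2 - 7*y/4 + 1/4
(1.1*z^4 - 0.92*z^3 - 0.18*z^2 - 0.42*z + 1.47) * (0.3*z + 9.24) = 0.33*z^5 + 9.888*z^4 - 8.5548*z^3 - 1.7892*z^2 - 3.4398*z + 13.5828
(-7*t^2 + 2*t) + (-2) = -7*t^2 + 2*t - 2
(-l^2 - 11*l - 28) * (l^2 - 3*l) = -l^4 - 8*l^3 + 5*l^2 + 84*l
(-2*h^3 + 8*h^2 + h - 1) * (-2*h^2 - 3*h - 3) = 4*h^5 - 10*h^4 - 20*h^3 - 25*h^2 + 3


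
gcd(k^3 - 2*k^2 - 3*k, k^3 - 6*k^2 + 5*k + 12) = k^2 - 2*k - 3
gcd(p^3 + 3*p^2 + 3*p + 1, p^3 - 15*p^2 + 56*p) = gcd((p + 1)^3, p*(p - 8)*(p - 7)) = 1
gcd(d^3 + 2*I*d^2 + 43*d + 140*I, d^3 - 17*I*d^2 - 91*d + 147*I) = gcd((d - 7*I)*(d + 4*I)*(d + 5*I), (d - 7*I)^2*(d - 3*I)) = d - 7*I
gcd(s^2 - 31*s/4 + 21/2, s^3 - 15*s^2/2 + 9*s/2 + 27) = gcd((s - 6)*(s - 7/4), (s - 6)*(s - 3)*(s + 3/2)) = s - 6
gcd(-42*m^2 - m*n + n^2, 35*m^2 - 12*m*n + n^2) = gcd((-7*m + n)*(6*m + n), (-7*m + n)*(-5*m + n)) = 7*m - n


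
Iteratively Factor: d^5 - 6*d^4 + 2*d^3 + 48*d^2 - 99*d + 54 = (d + 3)*(d^4 - 9*d^3 + 29*d^2 - 39*d + 18) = (d - 1)*(d + 3)*(d^3 - 8*d^2 + 21*d - 18) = (d - 2)*(d - 1)*(d + 3)*(d^2 - 6*d + 9) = (d - 3)*(d - 2)*(d - 1)*(d + 3)*(d - 3)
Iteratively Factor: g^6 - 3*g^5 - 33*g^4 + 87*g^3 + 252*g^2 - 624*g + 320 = (g + 4)*(g^5 - 7*g^4 - 5*g^3 + 107*g^2 - 176*g + 80) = (g - 4)*(g + 4)*(g^4 - 3*g^3 - 17*g^2 + 39*g - 20) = (g - 4)*(g + 4)^2*(g^3 - 7*g^2 + 11*g - 5) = (g - 4)*(g - 1)*(g + 4)^2*(g^2 - 6*g + 5) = (g - 4)*(g - 1)^2*(g + 4)^2*(g - 5)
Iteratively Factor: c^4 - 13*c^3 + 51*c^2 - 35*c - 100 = (c - 5)*(c^3 - 8*c^2 + 11*c + 20) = (c - 5)^2*(c^2 - 3*c - 4) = (c - 5)^2*(c - 4)*(c + 1)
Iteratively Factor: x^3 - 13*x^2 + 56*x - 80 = (x - 4)*(x^2 - 9*x + 20) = (x - 4)^2*(x - 5)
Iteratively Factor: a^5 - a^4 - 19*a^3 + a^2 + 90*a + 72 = (a - 3)*(a^4 + 2*a^3 - 13*a^2 - 38*a - 24) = (a - 3)*(a + 1)*(a^3 + a^2 - 14*a - 24) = (a - 3)*(a + 1)*(a + 2)*(a^2 - a - 12) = (a - 4)*(a - 3)*(a + 1)*(a + 2)*(a + 3)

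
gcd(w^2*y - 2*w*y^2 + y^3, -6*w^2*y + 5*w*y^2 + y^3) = -w*y + y^2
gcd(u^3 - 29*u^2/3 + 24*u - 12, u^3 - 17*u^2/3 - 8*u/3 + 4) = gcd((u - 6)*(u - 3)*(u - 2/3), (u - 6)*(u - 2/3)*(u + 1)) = u^2 - 20*u/3 + 4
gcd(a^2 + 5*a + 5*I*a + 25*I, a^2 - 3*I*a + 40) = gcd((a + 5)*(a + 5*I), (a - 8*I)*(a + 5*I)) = a + 5*I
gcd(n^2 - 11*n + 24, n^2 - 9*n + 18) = n - 3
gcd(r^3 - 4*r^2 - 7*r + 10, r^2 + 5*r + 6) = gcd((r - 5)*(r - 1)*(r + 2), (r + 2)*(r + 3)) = r + 2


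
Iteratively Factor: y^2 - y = (y)*(y - 1)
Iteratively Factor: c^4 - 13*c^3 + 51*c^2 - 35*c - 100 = (c - 4)*(c^3 - 9*c^2 + 15*c + 25) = (c - 5)*(c - 4)*(c^2 - 4*c - 5) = (c - 5)^2*(c - 4)*(c + 1)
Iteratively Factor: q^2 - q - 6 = (q + 2)*(q - 3)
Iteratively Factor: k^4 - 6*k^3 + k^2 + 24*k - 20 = (k - 1)*(k^3 - 5*k^2 - 4*k + 20) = (k - 1)*(k + 2)*(k^2 - 7*k + 10) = (k - 5)*(k - 1)*(k + 2)*(k - 2)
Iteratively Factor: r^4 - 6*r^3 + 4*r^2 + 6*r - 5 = (r - 1)*(r^3 - 5*r^2 - r + 5) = (r - 5)*(r - 1)*(r^2 - 1) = (r - 5)*(r - 1)^2*(r + 1)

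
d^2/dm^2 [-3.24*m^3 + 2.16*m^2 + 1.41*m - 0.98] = 4.32 - 19.44*m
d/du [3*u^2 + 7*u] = 6*u + 7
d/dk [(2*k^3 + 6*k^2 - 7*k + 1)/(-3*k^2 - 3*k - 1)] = (-6*k^4 - 12*k^3 - 45*k^2 - 6*k + 10)/(9*k^4 + 18*k^3 + 15*k^2 + 6*k + 1)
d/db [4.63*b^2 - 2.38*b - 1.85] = 9.26*b - 2.38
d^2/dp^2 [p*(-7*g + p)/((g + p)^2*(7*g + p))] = 2*(784*g^4 - 245*g^3*p - 189*g^2*p^2 - 23*g*p^3 + p^4)/(343*g^7 + 1519*g^6*p + 2667*g^5*p^2 + 2339*g^4*p^3 + 1061*g^3*p^4 + 237*g^2*p^5 + 25*g*p^6 + p^7)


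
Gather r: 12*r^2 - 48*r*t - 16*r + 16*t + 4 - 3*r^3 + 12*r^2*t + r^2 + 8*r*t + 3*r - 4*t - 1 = -3*r^3 + r^2*(12*t + 13) + r*(-40*t - 13) + 12*t + 3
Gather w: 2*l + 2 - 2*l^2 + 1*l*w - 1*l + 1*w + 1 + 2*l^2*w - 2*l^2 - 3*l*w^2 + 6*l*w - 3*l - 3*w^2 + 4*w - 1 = -4*l^2 - 2*l + w^2*(-3*l - 3) + w*(2*l^2 + 7*l + 5) + 2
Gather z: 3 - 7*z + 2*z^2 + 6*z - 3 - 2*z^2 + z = 0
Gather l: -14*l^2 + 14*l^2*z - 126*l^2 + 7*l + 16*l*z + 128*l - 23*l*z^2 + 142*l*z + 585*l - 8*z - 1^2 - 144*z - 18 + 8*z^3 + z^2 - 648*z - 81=l^2*(14*z - 140) + l*(-23*z^2 + 158*z + 720) + 8*z^3 + z^2 - 800*z - 100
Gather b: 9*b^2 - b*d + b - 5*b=9*b^2 + b*(-d - 4)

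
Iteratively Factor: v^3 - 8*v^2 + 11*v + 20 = (v - 4)*(v^2 - 4*v - 5) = (v - 5)*(v - 4)*(v + 1)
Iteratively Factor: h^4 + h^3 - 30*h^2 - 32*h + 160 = (h - 2)*(h^3 + 3*h^2 - 24*h - 80) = (h - 2)*(h + 4)*(h^2 - h - 20) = (h - 2)*(h + 4)^2*(h - 5)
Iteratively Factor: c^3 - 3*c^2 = (c - 3)*(c^2) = c*(c - 3)*(c)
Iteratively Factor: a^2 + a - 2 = (a - 1)*(a + 2)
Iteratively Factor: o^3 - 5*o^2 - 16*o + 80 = (o + 4)*(o^2 - 9*o + 20) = (o - 5)*(o + 4)*(o - 4)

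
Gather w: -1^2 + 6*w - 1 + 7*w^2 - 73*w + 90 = 7*w^2 - 67*w + 88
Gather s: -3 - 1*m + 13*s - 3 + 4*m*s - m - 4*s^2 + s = -2*m - 4*s^2 + s*(4*m + 14) - 6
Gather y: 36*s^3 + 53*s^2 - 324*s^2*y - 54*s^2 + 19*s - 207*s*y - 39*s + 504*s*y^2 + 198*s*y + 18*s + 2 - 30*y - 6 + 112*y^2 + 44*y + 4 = 36*s^3 - s^2 - 2*s + y^2*(504*s + 112) + y*(-324*s^2 - 9*s + 14)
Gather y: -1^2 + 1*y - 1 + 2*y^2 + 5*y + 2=2*y^2 + 6*y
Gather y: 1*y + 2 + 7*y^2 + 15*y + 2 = 7*y^2 + 16*y + 4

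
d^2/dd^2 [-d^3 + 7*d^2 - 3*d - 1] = 14 - 6*d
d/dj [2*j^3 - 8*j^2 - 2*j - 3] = 6*j^2 - 16*j - 2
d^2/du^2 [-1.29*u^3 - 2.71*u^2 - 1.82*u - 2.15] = -7.74*u - 5.42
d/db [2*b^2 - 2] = 4*b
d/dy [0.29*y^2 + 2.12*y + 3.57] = 0.58*y + 2.12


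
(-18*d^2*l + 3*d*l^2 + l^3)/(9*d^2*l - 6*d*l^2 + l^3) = (-6*d - l)/(3*d - l)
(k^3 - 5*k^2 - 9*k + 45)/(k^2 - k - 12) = (k^2 - 8*k + 15)/(k - 4)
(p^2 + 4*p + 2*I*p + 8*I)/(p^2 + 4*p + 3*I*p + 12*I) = (p + 2*I)/(p + 3*I)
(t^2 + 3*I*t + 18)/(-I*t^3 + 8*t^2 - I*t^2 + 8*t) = (-t^2 - 3*I*t - 18)/(t*(I*t^2 - 8*t + I*t - 8))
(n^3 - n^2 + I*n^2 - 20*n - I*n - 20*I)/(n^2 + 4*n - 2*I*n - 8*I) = (n^2 + n*(-5 + I) - 5*I)/(n - 2*I)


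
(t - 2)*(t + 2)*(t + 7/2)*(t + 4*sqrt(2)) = t^4 + 7*t^3/2 + 4*sqrt(2)*t^3 - 4*t^2 + 14*sqrt(2)*t^2 - 16*sqrt(2)*t - 14*t - 56*sqrt(2)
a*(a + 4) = a^2 + 4*a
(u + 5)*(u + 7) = u^2 + 12*u + 35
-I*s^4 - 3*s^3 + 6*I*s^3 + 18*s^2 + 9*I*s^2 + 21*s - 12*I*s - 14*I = (s - 7)*(s - 2*I)*(s - I)*(-I*s - I)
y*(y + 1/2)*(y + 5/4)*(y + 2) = y^4 + 15*y^3/4 + 33*y^2/8 + 5*y/4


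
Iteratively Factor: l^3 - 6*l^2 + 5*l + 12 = (l - 4)*(l^2 - 2*l - 3) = (l - 4)*(l - 3)*(l + 1)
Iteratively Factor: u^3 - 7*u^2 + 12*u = (u - 4)*(u^2 - 3*u) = u*(u - 4)*(u - 3)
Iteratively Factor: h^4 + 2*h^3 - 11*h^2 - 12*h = (h + 4)*(h^3 - 2*h^2 - 3*h) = h*(h + 4)*(h^2 - 2*h - 3) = h*(h - 3)*(h + 4)*(h + 1)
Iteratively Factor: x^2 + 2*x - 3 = (x + 3)*(x - 1)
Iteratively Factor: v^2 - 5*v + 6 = (v - 3)*(v - 2)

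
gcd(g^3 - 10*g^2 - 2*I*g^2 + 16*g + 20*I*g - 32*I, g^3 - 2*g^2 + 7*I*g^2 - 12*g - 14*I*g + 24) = g - 2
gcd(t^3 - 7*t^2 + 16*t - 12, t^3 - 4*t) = t - 2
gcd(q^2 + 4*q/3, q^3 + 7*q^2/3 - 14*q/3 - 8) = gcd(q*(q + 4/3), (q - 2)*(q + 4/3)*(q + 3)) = q + 4/3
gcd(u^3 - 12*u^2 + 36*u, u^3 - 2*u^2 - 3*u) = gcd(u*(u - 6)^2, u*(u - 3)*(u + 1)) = u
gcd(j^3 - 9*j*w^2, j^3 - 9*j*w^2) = -j^3 + 9*j*w^2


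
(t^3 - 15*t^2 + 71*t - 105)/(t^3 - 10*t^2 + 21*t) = (t - 5)/t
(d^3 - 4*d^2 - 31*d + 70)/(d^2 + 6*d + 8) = (d^3 - 4*d^2 - 31*d + 70)/(d^2 + 6*d + 8)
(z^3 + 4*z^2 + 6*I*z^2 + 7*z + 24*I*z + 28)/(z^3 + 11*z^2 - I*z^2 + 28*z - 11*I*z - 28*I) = (z + 7*I)/(z + 7)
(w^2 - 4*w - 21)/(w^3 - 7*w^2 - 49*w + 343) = (w + 3)/(w^2 - 49)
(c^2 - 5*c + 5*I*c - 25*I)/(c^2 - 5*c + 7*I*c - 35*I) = (c + 5*I)/(c + 7*I)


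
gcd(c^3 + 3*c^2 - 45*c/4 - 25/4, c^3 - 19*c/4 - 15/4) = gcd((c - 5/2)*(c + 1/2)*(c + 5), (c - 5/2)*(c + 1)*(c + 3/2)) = c - 5/2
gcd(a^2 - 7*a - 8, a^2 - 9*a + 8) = a - 8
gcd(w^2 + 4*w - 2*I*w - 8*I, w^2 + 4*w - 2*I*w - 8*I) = w^2 + w*(4 - 2*I) - 8*I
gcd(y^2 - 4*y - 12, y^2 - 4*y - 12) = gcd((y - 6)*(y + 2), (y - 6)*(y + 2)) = y^2 - 4*y - 12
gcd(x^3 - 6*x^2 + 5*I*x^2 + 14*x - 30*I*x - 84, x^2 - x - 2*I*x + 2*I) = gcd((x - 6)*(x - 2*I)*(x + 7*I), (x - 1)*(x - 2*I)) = x - 2*I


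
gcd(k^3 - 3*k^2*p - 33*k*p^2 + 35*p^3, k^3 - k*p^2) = -k + p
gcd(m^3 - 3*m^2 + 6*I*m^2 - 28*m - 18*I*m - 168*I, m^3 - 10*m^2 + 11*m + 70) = m - 7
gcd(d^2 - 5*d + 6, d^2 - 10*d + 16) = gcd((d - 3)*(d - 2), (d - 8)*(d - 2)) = d - 2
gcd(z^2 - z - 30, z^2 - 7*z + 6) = z - 6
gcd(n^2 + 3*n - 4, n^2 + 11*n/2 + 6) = n + 4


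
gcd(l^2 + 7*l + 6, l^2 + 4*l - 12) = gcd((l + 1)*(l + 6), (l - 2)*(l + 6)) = l + 6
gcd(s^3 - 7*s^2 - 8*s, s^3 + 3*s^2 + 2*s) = s^2 + s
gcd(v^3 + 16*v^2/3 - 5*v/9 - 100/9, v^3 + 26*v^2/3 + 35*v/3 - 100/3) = v^2 + 11*v/3 - 20/3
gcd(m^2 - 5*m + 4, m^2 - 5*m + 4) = m^2 - 5*m + 4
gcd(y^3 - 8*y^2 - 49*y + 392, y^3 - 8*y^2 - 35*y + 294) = y - 7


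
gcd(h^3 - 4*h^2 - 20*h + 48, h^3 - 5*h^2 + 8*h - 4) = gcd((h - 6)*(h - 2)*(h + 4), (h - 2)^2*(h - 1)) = h - 2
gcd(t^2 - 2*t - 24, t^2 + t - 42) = t - 6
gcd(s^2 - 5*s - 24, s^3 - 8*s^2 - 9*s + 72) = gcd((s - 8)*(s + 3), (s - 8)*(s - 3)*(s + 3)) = s^2 - 5*s - 24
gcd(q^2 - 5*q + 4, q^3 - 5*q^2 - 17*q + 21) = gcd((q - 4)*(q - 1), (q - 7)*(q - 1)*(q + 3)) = q - 1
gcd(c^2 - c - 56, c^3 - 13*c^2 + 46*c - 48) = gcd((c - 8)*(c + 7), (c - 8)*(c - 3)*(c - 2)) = c - 8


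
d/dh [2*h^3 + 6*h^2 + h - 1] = 6*h^2 + 12*h + 1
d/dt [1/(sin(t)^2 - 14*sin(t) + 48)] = 2*(7 - sin(t))*cos(t)/(sin(t)^2 - 14*sin(t) + 48)^2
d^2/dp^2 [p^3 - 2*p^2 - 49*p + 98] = 6*p - 4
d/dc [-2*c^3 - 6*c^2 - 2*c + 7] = -6*c^2 - 12*c - 2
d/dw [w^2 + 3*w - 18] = 2*w + 3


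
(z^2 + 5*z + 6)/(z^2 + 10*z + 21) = (z + 2)/(z + 7)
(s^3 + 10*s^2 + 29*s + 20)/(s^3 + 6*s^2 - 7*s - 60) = (s + 1)/(s - 3)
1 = 1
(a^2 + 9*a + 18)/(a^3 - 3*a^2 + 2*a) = (a^2 + 9*a + 18)/(a*(a^2 - 3*a + 2))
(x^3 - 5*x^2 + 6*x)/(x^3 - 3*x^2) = (x - 2)/x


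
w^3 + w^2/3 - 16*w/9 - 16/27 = (w - 4/3)*(w + 1/3)*(w + 4/3)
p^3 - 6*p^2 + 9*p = p*(p - 3)^2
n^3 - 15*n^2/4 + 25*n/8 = n*(n - 5/2)*(n - 5/4)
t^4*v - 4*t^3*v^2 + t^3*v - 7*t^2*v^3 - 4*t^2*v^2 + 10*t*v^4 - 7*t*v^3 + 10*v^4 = (t - 5*v)*(t - v)*(t + 2*v)*(t*v + v)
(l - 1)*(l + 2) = l^2 + l - 2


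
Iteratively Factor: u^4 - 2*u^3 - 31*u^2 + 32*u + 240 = (u + 4)*(u^3 - 6*u^2 - 7*u + 60) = (u - 4)*(u + 4)*(u^2 - 2*u - 15) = (u - 5)*(u - 4)*(u + 4)*(u + 3)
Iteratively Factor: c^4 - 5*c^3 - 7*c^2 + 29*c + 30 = (c - 3)*(c^3 - 2*c^2 - 13*c - 10) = (c - 3)*(c + 2)*(c^2 - 4*c - 5) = (c - 3)*(c + 1)*(c + 2)*(c - 5)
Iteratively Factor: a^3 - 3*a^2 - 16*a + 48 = (a - 3)*(a^2 - 16) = (a - 4)*(a - 3)*(a + 4)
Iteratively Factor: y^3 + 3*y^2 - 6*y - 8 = (y + 1)*(y^2 + 2*y - 8) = (y - 2)*(y + 1)*(y + 4)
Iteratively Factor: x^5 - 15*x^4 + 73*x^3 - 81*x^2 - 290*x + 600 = (x - 5)*(x^4 - 10*x^3 + 23*x^2 + 34*x - 120) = (x - 5)*(x - 3)*(x^3 - 7*x^2 + 2*x + 40) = (x - 5)^2*(x - 3)*(x^2 - 2*x - 8) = (x - 5)^2*(x - 4)*(x - 3)*(x + 2)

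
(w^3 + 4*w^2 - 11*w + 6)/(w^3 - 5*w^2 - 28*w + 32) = (w^2 + 5*w - 6)/(w^2 - 4*w - 32)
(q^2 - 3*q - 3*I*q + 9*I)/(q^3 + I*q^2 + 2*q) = (q^2 - 3*q - 3*I*q + 9*I)/(q*(q^2 + I*q + 2))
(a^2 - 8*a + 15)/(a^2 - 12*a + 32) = (a^2 - 8*a + 15)/(a^2 - 12*a + 32)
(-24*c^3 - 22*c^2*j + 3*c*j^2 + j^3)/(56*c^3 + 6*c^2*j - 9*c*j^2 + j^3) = (-6*c^2 - 7*c*j - j^2)/(14*c^2 + 5*c*j - j^2)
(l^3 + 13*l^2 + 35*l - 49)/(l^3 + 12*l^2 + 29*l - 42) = (l + 7)/(l + 6)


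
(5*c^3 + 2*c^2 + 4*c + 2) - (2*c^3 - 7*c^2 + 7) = 3*c^3 + 9*c^2 + 4*c - 5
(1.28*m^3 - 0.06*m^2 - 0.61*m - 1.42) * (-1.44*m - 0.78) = -1.8432*m^4 - 0.912*m^3 + 0.9252*m^2 + 2.5206*m + 1.1076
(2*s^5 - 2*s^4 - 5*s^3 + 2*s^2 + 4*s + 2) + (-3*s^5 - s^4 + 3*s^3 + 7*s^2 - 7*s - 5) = -s^5 - 3*s^4 - 2*s^3 + 9*s^2 - 3*s - 3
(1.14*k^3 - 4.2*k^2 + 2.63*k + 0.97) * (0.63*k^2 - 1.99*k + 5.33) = 0.7182*k^5 - 4.9146*k^4 + 16.0911*k^3 - 27.0086*k^2 + 12.0876*k + 5.1701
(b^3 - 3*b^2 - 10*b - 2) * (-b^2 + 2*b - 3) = -b^5 + 5*b^4 + b^3 - 9*b^2 + 26*b + 6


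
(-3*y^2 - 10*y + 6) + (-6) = -3*y^2 - 10*y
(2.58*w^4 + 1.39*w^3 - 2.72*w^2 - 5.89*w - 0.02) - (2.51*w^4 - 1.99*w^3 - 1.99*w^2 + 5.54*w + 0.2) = 0.0700000000000003*w^4 + 3.38*w^3 - 0.73*w^2 - 11.43*w - 0.22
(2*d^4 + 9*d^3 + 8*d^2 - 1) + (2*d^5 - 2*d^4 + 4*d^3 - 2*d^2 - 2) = 2*d^5 + 13*d^3 + 6*d^2 - 3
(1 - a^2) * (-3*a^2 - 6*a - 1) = 3*a^4 + 6*a^3 - 2*a^2 - 6*a - 1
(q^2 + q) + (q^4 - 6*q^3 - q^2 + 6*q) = q^4 - 6*q^3 + 7*q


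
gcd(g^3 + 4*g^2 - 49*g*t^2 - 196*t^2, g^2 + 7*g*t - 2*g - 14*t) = g + 7*t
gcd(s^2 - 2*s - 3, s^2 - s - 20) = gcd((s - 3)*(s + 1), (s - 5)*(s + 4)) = 1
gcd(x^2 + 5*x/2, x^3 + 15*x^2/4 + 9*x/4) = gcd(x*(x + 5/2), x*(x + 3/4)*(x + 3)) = x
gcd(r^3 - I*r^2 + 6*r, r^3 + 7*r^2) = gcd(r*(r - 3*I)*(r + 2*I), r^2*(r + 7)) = r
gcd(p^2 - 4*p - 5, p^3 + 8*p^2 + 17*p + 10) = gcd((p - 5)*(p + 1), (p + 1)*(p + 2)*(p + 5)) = p + 1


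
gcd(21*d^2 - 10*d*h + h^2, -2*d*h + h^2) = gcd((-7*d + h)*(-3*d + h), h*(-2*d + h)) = 1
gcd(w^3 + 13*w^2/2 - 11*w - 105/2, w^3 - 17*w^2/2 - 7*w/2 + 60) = w^2 - w/2 - 15/2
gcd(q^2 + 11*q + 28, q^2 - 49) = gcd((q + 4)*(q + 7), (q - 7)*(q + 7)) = q + 7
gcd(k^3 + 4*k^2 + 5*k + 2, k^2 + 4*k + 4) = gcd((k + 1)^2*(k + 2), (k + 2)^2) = k + 2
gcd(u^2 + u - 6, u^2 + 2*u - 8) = u - 2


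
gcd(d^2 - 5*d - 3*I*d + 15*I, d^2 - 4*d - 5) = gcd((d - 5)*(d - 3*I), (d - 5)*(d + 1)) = d - 5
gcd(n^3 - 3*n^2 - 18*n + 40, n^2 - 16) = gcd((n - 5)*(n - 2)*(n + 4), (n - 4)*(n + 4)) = n + 4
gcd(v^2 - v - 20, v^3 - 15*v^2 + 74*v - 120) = v - 5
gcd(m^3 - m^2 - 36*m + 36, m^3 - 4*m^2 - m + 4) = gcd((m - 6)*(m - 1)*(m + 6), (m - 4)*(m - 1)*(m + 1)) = m - 1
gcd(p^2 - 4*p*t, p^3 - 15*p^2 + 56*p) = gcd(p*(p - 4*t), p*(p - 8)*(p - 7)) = p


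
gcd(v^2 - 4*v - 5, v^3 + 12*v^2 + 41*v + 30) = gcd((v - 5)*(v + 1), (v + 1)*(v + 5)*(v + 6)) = v + 1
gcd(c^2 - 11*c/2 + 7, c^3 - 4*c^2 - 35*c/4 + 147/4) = c - 7/2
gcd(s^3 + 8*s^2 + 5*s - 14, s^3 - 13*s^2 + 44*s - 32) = s - 1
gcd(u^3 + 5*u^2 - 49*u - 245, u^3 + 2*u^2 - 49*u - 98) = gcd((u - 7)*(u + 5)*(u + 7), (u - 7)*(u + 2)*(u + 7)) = u^2 - 49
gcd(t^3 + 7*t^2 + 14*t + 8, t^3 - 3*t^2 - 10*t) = t + 2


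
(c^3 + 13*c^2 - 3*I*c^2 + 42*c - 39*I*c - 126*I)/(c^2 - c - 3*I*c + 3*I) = (c^2 + 13*c + 42)/(c - 1)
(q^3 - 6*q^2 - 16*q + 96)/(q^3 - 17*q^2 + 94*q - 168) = (q + 4)/(q - 7)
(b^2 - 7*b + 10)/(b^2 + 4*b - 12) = (b - 5)/(b + 6)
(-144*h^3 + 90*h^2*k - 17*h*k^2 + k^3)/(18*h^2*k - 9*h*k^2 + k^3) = (-8*h + k)/k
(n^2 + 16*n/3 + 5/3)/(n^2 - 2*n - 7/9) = 3*(n + 5)/(3*n - 7)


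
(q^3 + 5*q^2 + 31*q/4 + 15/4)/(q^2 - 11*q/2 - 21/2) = (2*q^2 + 7*q + 5)/(2*(q - 7))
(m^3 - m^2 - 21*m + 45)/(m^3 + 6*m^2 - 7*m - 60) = (m - 3)/(m + 4)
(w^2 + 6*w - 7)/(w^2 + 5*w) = (w^2 + 6*w - 7)/(w*(w + 5))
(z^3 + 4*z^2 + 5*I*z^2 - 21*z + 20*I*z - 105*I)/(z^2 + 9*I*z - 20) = (z^2 + 4*z - 21)/(z + 4*I)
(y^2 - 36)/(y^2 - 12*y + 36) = (y + 6)/(y - 6)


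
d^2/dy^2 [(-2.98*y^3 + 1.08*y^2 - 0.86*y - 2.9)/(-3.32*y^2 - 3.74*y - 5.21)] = (-1.13686837721616e-13*y^5 - 2.8421709430404e-14*y^4 + 26.0536*y^3 + 652.274568*y^2 + 612.135276*y - 111.341824)/(36.594368*y^6 + 123.671328*y^5 + 311.596608*y^4 + 440.462792*y^3 + 488.981424*y^2 + 304.556802*y + 141.420761)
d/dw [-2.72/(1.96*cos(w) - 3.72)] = -5.3312*sin(w)/(1.96*cos(w) - 3.72)^2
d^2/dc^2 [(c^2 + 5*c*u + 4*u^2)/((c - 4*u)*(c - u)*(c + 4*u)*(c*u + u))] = 2*(3*c^5 - 9*c^4*u + 3*c^4 - 19*c^3*u^2 + 3*c^3*u + c^3 + 87*c^2*u^3 - 69*c^2*u^2 + 3*c^2*u - 60*c*u^4 + 135*c*u^3 - 27*c*u^2 + 16*u^5 - 36*u^4 + 41*u^3)/(u*(c^9 - 15*c^8*u + 3*c^8 + 87*c^7*u^2 - 45*c^7*u + 3*c^7 - 245*c^6*u^3 + 261*c^6*u^2 - 45*c^6*u + c^6 + 348*c^5*u^4 - 735*c^5*u^3 + 261*c^5*u^2 - 15*c^5*u - 240*c^4*u^5 + 1044*c^4*u^4 - 735*c^4*u^3 + 87*c^4*u^2 + 64*c^3*u^6 - 720*c^3*u^5 + 1044*c^3*u^4 - 245*c^3*u^3 + 192*c^2*u^6 - 720*c^2*u^5 + 348*c^2*u^4 + 192*c*u^6 - 240*c*u^5 + 64*u^6))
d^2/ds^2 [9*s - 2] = 0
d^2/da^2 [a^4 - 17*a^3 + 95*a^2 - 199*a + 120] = 12*a^2 - 102*a + 190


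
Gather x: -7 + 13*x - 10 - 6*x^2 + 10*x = -6*x^2 + 23*x - 17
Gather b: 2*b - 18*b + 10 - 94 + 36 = -16*b - 48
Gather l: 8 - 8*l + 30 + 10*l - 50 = 2*l - 12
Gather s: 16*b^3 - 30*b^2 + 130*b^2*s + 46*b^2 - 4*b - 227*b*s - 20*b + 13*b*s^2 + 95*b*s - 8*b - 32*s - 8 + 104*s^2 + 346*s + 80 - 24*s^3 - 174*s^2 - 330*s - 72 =16*b^3 + 16*b^2 - 32*b - 24*s^3 + s^2*(13*b - 70) + s*(130*b^2 - 132*b - 16)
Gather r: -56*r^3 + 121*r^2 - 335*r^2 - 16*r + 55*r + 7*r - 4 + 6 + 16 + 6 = -56*r^3 - 214*r^2 + 46*r + 24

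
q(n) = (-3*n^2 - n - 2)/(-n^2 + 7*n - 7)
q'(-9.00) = -0.09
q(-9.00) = 1.56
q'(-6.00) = -0.14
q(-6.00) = 1.22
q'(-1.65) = -0.22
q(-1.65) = 0.40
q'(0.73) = 6.31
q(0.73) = 1.79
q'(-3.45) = -0.20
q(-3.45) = 0.80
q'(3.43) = -3.91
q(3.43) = -7.76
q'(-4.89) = -0.16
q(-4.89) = 1.06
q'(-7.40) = -0.11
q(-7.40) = 1.40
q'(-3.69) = -0.19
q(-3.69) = 0.84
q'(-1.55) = -0.22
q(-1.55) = 0.38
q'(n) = (-6*n - 1)/(-n^2 + 7*n - 7) + (2*n - 7)*(-3*n^2 - n - 2)/(-n^2 + 7*n - 7)^2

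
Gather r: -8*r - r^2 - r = -r^2 - 9*r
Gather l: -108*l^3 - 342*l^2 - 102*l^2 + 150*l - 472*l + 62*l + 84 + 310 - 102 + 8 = -108*l^3 - 444*l^2 - 260*l + 300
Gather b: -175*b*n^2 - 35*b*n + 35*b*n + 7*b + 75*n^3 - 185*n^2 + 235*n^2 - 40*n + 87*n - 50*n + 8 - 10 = b*(7 - 175*n^2) + 75*n^3 + 50*n^2 - 3*n - 2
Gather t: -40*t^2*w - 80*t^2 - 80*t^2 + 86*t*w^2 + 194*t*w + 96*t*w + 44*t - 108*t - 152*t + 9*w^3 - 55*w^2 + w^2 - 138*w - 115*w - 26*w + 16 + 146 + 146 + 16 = t^2*(-40*w - 160) + t*(86*w^2 + 290*w - 216) + 9*w^3 - 54*w^2 - 279*w + 324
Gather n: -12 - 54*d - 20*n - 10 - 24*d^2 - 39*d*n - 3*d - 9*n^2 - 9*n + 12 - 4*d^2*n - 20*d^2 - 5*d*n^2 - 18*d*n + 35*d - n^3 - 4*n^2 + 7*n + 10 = -44*d^2 - 22*d - n^3 + n^2*(-5*d - 13) + n*(-4*d^2 - 57*d - 22)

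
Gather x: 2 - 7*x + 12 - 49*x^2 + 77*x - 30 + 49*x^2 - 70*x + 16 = 0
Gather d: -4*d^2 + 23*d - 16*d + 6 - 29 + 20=-4*d^2 + 7*d - 3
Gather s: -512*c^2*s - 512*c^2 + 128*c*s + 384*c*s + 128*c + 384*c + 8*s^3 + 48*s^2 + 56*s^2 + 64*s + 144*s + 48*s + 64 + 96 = -512*c^2 + 512*c + 8*s^3 + 104*s^2 + s*(-512*c^2 + 512*c + 256) + 160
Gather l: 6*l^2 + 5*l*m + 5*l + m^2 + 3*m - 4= 6*l^2 + l*(5*m + 5) + m^2 + 3*m - 4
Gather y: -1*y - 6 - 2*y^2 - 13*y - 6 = -2*y^2 - 14*y - 12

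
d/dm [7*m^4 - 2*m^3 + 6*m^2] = 2*m*(14*m^2 - 3*m + 6)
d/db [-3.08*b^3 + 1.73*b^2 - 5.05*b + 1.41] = -9.24*b^2 + 3.46*b - 5.05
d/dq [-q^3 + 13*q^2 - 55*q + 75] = -3*q^2 + 26*q - 55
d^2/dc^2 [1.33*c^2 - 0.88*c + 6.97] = 2.66000000000000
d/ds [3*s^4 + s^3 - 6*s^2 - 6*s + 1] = 12*s^3 + 3*s^2 - 12*s - 6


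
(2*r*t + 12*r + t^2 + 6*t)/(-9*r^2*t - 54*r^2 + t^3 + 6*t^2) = (-2*r - t)/(9*r^2 - t^2)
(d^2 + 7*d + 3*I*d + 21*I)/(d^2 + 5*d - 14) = (d + 3*I)/(d - 2)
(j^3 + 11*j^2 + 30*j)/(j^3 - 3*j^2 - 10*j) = (j^2 + 11*j + 30)/(j^2 - 3*j - 10)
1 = 1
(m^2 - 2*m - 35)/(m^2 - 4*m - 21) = (m + 5)/(m + 3)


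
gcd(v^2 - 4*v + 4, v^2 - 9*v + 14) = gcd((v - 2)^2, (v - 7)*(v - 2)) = v - 2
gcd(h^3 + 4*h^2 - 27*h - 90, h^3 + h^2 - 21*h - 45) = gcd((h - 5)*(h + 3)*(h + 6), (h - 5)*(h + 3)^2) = h^2 - 2*h - 15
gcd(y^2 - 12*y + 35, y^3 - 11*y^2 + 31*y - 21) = y - 7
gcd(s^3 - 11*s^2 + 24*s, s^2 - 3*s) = s^2 - 3*s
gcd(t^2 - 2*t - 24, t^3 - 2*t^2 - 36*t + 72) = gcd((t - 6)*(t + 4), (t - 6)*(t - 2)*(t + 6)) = t - 6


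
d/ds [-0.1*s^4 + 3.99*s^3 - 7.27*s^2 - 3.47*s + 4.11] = -0.4*s^3 + 11.97*s^2 - 14.54*s - 3.47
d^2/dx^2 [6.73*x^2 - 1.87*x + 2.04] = 13.4600000000000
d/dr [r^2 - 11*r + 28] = 2*r - 11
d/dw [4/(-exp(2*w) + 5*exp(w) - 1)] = (8*exp(w) - 20)*exp(w)/(exp(2*w) - 5*exp(w) + 1)^2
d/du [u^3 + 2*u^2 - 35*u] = 3*u^2 + 4*u - 35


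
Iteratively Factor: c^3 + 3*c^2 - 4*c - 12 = (c - 2)*(c^2 + 5*c + 6) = (c - 2)*(c + 3)*(c + 2)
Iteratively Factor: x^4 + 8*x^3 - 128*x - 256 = (x + 4)*(x^3 + 4*x^2 - 16*x - 64) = (x + 4)^2*(x^2 - 16) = (x + 4)^3*(x - 4)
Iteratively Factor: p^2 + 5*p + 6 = (p + 3)*(p + 2)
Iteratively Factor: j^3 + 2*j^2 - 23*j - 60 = (j + 3)*(j^2 - j - 20) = (j + 3)*(j + 4)*(j - 5)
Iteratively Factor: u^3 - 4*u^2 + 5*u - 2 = (u - 1)*(u^2 - 3*u + 2) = (u - 2)*(u - 1)*(u - 1)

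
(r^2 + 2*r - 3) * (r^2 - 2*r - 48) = r^4 - 55*r^2 - 90*r + 144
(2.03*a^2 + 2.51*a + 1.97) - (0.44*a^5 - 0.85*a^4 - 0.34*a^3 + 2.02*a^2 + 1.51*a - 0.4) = -0.44*a^5 + 0.85*a^4 + 0.34*a^3 + 0.00999999999999979*a^2 + 1.0*a + 2.37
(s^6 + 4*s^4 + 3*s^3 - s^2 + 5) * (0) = 0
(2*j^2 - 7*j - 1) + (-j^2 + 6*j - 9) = j^2 - j - 10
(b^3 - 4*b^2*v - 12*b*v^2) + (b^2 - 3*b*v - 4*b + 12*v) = b^3 - 4*b^2*v + b^2 - 12*b*v^2 - 3*b*v - 4*b + 12*v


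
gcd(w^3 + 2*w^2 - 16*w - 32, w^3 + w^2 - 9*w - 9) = 1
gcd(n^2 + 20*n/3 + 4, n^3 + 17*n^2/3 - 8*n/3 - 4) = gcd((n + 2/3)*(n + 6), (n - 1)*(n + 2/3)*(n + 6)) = n^2 + 20*n/3 + 4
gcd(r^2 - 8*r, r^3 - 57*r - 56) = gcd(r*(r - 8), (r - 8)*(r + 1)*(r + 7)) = r - 8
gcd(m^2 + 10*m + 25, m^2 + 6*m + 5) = m + 5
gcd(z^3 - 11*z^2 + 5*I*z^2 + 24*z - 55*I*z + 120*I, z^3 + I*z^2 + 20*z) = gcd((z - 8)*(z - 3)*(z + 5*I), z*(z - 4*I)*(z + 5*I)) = z + 5*I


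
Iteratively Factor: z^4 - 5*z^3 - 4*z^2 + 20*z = (z - 2)*(z^3 - 3*z^2 - 10*z) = (z - 2)*(z + 2)*(z^2 - 5*z) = z*(z - 2)*(z + 2)*(z - 5)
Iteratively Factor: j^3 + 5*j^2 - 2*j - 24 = (j + 4)*(j^2 + j - 6) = (j + 3)*(j + 4)*(j - 2)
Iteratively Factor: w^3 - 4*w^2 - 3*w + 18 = (w - 3)*(w^2 - w - 6) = (w - 3)*(w + 2)*(w - 3)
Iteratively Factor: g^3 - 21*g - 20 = (g + 4)*(g^2 - 4*g - 5) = (g + 1)*(g + 4)*(g - 5)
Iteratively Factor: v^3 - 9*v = (v + 3)*(v^2 - 3*v) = v*(v + 3)*(v - 3)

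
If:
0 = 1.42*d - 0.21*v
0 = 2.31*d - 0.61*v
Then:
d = 0.00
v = 0.00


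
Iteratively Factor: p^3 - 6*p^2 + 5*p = (p)*(p^2 - 6*p + 5) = p*(p - 5)*(p - 1)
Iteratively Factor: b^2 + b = (b + 1)*(b)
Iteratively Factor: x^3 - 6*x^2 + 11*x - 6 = (x - 1)*(x^2 - 5*x + 6) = (x - 3)*(x - 1)*(x - 2)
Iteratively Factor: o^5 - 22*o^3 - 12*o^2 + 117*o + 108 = (o + 3)*(o^4 - 3*o^3 - 13*o^2 + 27*o + 36) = (o - 4)*(o + 3)*(o^3 + o^2 - 9*o - 9) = (o - 4)*(o + 3)^2*(o^2 - 2*o - 3) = (o - 4)*(o + 1)*(o + 3)^2*(o - 3)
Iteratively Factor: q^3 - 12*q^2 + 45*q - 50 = (q - 5)*(q^2 - 7*q + 10) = (q - 5)^2*(q - 2)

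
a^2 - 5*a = a*(a - 5)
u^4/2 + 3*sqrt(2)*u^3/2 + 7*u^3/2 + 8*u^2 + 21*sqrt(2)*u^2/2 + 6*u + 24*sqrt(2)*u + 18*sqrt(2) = (u/2 + 1)*(u + 2)*(u + 3)*(u + 3*sqrt(2))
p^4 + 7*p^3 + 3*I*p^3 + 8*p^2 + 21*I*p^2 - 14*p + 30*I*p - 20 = (p + 2)*(p + 5)*(p + I)*(p + 2*I)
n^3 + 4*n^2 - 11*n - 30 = (n - 3)*(n + 2)*(n + 5)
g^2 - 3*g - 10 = (g - 5)*(g + 2)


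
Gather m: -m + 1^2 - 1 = -m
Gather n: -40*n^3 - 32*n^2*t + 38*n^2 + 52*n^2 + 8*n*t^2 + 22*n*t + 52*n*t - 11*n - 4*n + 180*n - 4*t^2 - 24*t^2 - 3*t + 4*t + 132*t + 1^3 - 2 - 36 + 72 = -40*n^3 + n^2*(90 - 32*t) + n*(8*t^2 + 74*t + 165) - 28*t^2 + 133*t + 35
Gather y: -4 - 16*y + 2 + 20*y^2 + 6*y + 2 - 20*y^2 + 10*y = 0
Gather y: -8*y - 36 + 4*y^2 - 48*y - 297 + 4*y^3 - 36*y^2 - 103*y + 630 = 4*y^3 - 32*y^2 - 159*y + 297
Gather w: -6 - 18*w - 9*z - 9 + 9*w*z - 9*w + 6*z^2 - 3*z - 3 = w*(9*z - 27) + 6*z^2 - 12*z - 18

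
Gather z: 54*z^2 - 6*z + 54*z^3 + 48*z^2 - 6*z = 54*z^3 + 102*z^2 - 12*z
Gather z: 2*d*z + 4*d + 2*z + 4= 4*d + z*(2*d + 2) + 4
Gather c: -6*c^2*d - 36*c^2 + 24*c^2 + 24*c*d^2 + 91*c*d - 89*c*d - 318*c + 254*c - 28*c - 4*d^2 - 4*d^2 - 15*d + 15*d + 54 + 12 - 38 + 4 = c^2*(-6*d - 12) + c*(24*d^2 + 2*d - 92) - 8*d^2 + 32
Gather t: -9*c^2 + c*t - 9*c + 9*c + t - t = -9*c^2 + c*t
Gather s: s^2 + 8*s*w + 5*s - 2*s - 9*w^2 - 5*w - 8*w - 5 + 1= s^2 + s*(8*w + 3) - 9*w^2 - 13*w - 4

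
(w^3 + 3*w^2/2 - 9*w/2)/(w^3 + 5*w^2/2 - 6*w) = (w + 3)/(w + 4)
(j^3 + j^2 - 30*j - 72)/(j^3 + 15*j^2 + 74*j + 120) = (j^2 - 3*j - 18)/(j^2 + 11*j + 30)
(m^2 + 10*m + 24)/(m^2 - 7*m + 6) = (m^2 + 10*m + 24)/(m^2 - 7*m + 6)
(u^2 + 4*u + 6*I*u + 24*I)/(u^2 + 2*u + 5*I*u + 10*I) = (u^2 + u*(4 + 6*I) + 24*I)/(u^2 + u*(2 + 5*I) + 10*I)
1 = 1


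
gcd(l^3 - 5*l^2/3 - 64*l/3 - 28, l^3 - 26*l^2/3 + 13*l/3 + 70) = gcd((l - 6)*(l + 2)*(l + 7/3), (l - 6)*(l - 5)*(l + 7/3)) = l^2 - 11*l/3 - 14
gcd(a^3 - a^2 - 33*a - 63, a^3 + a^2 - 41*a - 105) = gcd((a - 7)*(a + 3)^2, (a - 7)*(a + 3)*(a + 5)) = a^2 - 4*a - 21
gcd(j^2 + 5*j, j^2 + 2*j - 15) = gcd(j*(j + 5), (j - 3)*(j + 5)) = j + 5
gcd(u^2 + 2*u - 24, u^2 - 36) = u + 6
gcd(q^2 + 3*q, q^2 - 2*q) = q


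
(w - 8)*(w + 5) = w^2 - 3*w - 40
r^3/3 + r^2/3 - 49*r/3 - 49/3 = (r/3 + 1/3)*(r - 7)*(r + 7)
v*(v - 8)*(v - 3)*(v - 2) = v^4 - 13*v^3 + 46*v^2 - 48*v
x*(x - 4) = x^2 - 4*x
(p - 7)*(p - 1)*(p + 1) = p^3 - 7*p^2 - p + 7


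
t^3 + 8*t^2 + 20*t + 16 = (t + 2)^2*(t + 4)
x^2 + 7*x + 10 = (x + 2)*(x + 5)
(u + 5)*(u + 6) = u^2 + 11*u + 30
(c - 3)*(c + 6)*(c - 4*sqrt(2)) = c^3 - 4*sqrt(2)*c^2 + 3*c^2 - 18*c - 12*sqrt(2)*c + 72*sqrt(2)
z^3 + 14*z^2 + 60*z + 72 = (z + 2)*(z + 6)^2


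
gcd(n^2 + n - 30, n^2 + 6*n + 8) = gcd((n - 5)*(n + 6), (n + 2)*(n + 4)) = 1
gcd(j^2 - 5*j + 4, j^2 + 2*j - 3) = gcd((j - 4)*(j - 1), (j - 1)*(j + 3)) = j - 1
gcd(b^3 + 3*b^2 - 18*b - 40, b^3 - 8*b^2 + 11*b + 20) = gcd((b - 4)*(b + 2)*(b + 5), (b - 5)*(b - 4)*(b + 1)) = b - 4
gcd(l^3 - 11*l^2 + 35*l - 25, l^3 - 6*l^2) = 1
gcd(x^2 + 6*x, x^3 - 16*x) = x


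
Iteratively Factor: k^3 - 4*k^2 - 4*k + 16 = (k + 2)*(k^2 - 6*k + 8) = (k - 4)*(k + 2)*(k - 2)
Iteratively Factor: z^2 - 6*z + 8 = (z - 4)*(z - 2)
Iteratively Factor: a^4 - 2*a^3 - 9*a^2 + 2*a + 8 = (a + 2)*(a^3 - 4*a^2 - a + 4) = (a - 1)*(a + 2)*(a^2 - 3*a - 4) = (a - 4)*(a - 1)*(a + 2)*(a + 1)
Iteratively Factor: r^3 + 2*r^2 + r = (r)*(r^2 + 2*r + 1) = r*(r + 1)*(r + 1)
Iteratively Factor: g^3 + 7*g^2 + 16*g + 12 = (g + 3)*(g^2 + 4*g + 4) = (g + 2)*(g + 3)*(g + 2)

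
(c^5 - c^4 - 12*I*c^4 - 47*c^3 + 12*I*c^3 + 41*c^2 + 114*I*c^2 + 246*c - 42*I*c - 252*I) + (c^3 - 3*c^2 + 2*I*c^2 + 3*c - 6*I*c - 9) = c^5 - c^4 - 12*I*c^4 - 46*c^3 + 12*I*c^3 + 38*c^2 + 116*I*c^2 + 249*c - 48*I*c - 9 - 252*I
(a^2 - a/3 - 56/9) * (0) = 0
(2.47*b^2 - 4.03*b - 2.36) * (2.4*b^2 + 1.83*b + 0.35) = 5.928*b^4 - 5.1519*b^3 - 12.1744*b^2 - 5.7293*b - 0.826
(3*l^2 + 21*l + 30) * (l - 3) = 3*l^3 + 12*l^2 - 33*l - 90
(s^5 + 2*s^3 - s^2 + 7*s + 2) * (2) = 2*s^5 + 4*s^3 - 2*s^2 + 14*s + 4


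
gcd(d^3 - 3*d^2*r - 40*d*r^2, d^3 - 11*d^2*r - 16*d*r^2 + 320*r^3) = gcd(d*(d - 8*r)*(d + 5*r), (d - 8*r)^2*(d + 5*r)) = -d^2 + 3*d*r + 40*r^2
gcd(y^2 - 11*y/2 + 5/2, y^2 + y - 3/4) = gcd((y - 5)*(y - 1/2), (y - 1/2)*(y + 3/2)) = y - 1/2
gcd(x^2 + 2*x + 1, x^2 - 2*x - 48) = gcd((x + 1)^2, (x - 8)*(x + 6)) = 1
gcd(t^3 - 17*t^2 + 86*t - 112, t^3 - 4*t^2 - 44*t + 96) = t^2 - 10*t + 16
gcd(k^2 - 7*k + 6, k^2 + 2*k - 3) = k - 1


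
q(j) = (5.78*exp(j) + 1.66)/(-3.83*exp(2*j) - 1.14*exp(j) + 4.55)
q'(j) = (5.78*exp(j) + 1.66)*(7.66*exp(2*j) + 1.14*exp(j))/(-3.83*exp(2*j) - 1.14*exp(j) + 4.55)^2 + 5.78*exp(j)/(-3.83*exp(2*j) - 1.14*exp(j) + 4.55)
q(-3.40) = 0.41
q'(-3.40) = 0.05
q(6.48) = -0.00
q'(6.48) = 0.00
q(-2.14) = 0.54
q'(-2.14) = 0.19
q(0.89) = -0.75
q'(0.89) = 1.06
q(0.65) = -1.09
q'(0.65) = 1.88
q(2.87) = -0.09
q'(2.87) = 0.09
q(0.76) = -0.91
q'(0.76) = 1.41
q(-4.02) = 0.39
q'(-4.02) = 0.02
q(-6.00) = 0.37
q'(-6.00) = 0.00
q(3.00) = -0.08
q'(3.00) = 0.08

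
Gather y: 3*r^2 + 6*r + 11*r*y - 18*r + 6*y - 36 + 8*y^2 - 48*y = 3*r^2 - 12*r + 8*y^2 + y*(11*r - 42) - 36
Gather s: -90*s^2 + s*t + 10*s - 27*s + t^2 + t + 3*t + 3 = -90*s^2 + s*(t - 17) + t^2 + 4*t + 3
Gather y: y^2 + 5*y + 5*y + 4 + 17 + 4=y^2 + 10*y + 25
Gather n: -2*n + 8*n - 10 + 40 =6*n + 30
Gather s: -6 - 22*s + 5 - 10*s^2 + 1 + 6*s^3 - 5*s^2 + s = 6*s^3 - 15*s^2 - 21*s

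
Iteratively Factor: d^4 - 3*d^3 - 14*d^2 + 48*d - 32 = (d + 4)*(d^3 - 7*d^2 + 14*d - 8) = (d - 2)*(d + 4)*(d^2 - 5*d + 4) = (d - 4)*(d - 2)*(d + 4)*(d - 1)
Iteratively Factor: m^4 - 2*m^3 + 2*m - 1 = (m - 1)*(m^3 - m^2 - m + 1) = (m - 1)^2*(m^2 - 1) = (m - 1)^3*(m + 1)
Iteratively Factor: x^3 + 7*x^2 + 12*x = (x)*(x^2 + 7*x + 12) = x*(x + 4)*(x + 3)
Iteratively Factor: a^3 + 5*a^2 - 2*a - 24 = (a + 4)*(a^2 + a - 6) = (a - 2)*(a + 4)*(a + 3)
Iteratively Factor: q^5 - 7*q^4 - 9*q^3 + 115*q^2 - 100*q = (q + 4)*(q^4 - 11*q^3 + 35*q^2 - 25*q) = (q - 5)*(q + 4)*(q^3 - 6*q^2 + 5*q) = (q - 5)^2*(q + 4)*(q^2 - q) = (q - 5)^2*(q - 1)*(q + 4)*(q)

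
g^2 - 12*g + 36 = (g - 6)^2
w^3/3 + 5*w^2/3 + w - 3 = (w/3 + 1)*(w - 1)*(w + 3)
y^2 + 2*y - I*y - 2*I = (y + 2)*(y - I)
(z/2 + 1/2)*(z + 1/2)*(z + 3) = z^3/2 + 9*z^2/4 + 5*z/2 + 3/4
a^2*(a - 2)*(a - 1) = a^4 - 3*a^3 + 2*a^2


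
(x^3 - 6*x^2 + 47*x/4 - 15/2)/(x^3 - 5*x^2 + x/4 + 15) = (2*x^2 - 7*x + 6)/(2*x^2 - 5*x - 12)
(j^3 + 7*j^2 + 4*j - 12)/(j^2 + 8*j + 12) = j - 1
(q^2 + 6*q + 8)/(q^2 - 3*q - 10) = (q + 4)/(q - 5)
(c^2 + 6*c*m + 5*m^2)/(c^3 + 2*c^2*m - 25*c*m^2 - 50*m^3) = (c + m)/(c^2 - 3*c*m - 10*m^2)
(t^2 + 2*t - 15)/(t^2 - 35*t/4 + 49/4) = 4*(t^2 + 2*t - 15)/(4*t^2 - 35*t + 49)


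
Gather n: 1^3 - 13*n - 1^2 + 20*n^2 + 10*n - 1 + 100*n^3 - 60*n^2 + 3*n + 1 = 100*n^3 - 40*n^2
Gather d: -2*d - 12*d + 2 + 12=14 - 14*d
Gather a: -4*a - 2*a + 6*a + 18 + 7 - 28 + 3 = 0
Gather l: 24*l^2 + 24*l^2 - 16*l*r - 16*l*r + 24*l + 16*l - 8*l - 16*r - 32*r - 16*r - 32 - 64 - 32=48*l^2 + l*(32 - 32*r) - 64*r - 128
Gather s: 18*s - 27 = 18*s - 27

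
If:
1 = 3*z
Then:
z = 1/3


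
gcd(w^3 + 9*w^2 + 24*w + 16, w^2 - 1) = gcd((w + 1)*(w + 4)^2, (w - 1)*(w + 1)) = w + 1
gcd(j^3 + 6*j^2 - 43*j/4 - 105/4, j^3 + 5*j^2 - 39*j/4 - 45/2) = j^2 - j - 15/4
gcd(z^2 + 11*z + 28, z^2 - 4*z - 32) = z + 4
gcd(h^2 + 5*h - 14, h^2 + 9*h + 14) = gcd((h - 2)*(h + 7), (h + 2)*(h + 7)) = h + 7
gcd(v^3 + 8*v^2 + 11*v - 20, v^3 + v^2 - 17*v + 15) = v^2 + 4*v - 5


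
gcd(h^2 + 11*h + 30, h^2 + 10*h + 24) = h + 6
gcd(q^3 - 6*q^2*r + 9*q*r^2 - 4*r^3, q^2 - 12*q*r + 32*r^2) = q - 4*r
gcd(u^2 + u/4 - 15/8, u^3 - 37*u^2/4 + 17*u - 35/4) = u - 5/4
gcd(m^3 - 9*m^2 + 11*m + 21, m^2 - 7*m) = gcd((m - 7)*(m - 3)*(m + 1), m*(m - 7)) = m - 7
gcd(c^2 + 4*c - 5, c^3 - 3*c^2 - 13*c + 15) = c - 1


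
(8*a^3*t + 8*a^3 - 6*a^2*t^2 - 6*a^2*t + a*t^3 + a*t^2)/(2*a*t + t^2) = a*(8*a^2*t + 8*a^2 - 6*a*t^2 - 6*a*t + t^3 + t^2)/(t*(2*a + t))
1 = 1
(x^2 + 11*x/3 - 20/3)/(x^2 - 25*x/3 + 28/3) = (x + 5)/(x - 7)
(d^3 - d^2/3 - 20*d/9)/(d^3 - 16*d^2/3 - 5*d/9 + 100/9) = d/(d - 5)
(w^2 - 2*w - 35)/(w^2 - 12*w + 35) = (w + 5)/(w - 5)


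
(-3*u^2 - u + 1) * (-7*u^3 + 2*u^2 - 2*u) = 21*u^5 + u^4 - 3*u^3 + 4*u^2 - 2*u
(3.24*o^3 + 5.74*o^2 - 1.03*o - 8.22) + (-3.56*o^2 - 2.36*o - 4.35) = 3.24*o^3 + 2.18*o^2 - 3.39*o - 12.57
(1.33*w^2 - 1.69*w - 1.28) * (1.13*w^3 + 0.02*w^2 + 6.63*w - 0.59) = 1.5029*w^5 - 1.8831*w^4 + 7.3377*w^3 - 12.015*w^2 - 7.4893*w + 0.7552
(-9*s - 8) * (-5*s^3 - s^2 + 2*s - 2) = 45*s^4 + 49*s^3 - 10*s^2 + 2*s + 16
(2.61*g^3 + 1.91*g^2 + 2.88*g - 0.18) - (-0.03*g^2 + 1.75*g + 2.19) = 2.61*g^3 + 1.94*g^2 + 1.13*g - 2.37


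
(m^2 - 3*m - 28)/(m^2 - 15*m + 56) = (m + 4)/(m - 8)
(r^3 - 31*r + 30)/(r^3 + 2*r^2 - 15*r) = (r^3 - 31*r + 30)/(r*(r^2 + 2*r - 15))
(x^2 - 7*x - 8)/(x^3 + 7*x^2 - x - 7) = (x - 8)/(x^2 + 6*x - 7)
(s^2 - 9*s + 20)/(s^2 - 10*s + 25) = (s - 4)/(s - 5)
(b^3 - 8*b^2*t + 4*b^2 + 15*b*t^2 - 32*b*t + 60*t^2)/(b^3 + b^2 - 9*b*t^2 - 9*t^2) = (b^2 - 5*b*t + 4*b - 20*t)/(b^2 + 3*b*t + b + 3*t)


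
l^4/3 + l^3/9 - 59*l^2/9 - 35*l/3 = l*(l/3 + 1)*(l - 5)*(l + 7/3)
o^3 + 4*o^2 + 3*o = o*(o + 1)*(o + 3)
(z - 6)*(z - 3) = z^2 - 9*z + 18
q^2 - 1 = (q - 1)*(q + 1)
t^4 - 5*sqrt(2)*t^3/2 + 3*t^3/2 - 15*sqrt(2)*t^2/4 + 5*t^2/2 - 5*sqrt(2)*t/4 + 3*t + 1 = (t + 1/2)*(t + 1)*(t - 2*sqrt(2))*(t - sqrt(2)/2)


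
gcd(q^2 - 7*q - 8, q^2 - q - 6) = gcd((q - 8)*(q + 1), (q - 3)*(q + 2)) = 1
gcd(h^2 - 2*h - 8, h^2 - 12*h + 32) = h - 4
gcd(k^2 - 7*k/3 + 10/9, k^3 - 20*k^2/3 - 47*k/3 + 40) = k - 5/3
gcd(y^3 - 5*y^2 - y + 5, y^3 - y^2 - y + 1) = y^2 - 1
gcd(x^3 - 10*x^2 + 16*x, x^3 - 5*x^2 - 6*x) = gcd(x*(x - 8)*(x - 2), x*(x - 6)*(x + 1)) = x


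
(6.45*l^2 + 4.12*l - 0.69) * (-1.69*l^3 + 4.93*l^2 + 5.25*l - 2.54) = -10.9005*l^5 + 24.8357*l^4 + 55.3402*l^3 + 1.8453*l^2 - 14.0873*l + 1.7526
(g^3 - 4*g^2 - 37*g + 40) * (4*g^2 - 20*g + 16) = 4*g^5 - 36*g^4 - 52*g^3 + 836*g^2 - 1392*g + 640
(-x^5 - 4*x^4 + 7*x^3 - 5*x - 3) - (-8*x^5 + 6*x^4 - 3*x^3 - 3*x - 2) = 7*x^5 - 10*x^4 + 10*x^3 - 2*x - 1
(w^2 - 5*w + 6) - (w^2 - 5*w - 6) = 12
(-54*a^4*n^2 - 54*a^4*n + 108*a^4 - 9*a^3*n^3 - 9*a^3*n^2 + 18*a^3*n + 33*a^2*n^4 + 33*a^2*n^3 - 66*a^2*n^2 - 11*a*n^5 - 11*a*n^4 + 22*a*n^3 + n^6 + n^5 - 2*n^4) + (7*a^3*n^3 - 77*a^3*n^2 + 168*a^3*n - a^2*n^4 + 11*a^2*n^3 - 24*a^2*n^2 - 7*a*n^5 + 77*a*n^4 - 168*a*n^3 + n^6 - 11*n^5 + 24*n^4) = -54*a^4*n^2 - 54*a^4*n + 108*a^4 - 2*a^3*n^3 - 86*a^3*n^2 + 186*a^3*n + 32*a^2*n^4 + 44*a^2*n^3 - 90*a^2*n^2 - 18*a*n^5 + 66*a*n^4 - 146*a*n^3 + 2*n^6 - 10*n^5 + 22*n^4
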